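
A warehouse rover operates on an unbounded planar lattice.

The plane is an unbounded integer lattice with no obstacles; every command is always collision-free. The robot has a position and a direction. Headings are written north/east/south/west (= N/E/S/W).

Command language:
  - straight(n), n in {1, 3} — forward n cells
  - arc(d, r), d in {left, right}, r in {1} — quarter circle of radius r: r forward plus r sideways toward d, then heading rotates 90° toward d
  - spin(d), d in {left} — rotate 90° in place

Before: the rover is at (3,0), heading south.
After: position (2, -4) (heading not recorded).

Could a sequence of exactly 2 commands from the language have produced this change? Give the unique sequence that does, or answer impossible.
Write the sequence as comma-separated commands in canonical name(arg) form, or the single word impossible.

straight(3), arc(right, 1)

key: order matters: swapping straight(3) and arc(right, 1) lands elsewhere
start: at (3,0), heading south
step 1 (straight(3)): at (3,-3), heading south
step 2 (arc(right, 1)): at (2,-4), heading west
all 25 alternatives checked — unique.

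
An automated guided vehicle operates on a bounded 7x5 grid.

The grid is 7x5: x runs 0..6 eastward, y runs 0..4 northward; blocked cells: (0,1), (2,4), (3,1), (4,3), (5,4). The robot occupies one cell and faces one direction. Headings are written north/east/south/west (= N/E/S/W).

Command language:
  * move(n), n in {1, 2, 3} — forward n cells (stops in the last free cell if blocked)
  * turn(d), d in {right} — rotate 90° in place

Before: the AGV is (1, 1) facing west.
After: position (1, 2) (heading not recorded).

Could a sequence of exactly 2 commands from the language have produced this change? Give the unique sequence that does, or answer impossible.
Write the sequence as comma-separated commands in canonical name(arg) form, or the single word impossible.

key: order matters: swapping turn(right) and move(1) lands elsewhere
start: (1, 1) facing west
t=1 turn(right) ⇒ (1, 1) facing north
t=2 move(1) ⇒ (1, 2) facing north
no rival 2-sequence matches.

turn(right), move(1)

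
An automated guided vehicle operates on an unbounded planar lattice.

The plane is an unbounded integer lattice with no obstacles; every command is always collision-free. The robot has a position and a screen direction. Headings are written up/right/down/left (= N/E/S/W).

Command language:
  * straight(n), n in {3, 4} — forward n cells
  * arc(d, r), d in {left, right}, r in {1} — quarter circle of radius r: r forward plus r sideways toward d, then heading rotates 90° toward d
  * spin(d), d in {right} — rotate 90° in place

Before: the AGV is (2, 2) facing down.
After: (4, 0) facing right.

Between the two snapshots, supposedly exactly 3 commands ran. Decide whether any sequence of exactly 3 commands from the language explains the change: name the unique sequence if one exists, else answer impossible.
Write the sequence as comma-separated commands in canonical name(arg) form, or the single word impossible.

arc(left, 1), spin(right), arc(left, 1)

key: cell and facing (now E) both changed — the 3 commands mix motion and turning
start: (2, 2) facing down
[1] after arc(left, 1): (3, 1) facing right
[2] after spin(right): (3, 1) facing down
[3] after arc(left, 1): (4, 0) facing right
uniquely the one of 125 3-step routes that fits.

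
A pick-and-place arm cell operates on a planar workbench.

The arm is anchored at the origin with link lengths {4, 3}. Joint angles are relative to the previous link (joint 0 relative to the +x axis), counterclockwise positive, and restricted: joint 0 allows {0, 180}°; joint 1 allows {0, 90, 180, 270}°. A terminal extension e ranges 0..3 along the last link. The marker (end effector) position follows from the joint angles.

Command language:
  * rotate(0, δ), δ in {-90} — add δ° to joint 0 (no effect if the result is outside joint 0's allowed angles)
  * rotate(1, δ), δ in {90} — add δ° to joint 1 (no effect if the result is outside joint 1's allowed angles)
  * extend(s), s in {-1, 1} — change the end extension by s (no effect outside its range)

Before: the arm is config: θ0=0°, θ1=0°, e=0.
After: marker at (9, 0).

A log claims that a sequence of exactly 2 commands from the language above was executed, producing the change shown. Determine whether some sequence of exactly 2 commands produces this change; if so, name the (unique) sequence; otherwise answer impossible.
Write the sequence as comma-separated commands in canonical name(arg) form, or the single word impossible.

from: config: θ0=0°, θ1=0°, e=0
t=1 extend(1) ⇒ config: θ0=0°, θ1=0°, e=1
t=2 extend(1) ⇒ config: θ0=0°, θ1=0°, e=2
uniquely the one of 16 2-step routes that fits.

extend(1), extend(1)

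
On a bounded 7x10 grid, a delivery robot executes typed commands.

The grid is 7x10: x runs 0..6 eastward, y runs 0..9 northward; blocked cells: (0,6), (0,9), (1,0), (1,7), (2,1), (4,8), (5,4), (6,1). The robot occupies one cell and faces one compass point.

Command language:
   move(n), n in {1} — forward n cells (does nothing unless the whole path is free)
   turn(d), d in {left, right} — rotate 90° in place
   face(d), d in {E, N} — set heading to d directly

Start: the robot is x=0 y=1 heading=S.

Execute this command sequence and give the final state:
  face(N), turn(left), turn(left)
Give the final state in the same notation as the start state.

x=0 y=1 heading=S

begin: x=0 y=1 heading=S
[1] after face(N): x=0 y=1 heading=N
[2] after turn(left): x=0 y=1 heading=W
[3] after turn(left): x=0 y=1 heading=S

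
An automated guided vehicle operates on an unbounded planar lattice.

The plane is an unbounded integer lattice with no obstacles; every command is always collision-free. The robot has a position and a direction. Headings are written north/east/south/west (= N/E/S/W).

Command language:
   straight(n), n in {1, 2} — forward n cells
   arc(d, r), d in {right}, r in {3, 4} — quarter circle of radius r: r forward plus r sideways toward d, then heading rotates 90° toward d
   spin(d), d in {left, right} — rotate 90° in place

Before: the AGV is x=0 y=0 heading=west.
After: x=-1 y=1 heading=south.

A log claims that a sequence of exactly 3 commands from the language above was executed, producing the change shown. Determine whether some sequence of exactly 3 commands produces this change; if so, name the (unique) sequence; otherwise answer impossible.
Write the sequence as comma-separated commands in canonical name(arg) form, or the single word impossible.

key: order matters: swapping arc(right, 4) and arc(right, 3) lands elsewhere
initial: x=0 y=0 heading=west
[1] after arc(right, 4): x=-4 y=4 heading=north
[2] after spin(right): x=-4 y=4 heading=east
[3] after arc(right, 3): x=-1 y=1 heading=south
no rival 3-sequence matches.

arc(right, 4), spin(right), arc(right, 3)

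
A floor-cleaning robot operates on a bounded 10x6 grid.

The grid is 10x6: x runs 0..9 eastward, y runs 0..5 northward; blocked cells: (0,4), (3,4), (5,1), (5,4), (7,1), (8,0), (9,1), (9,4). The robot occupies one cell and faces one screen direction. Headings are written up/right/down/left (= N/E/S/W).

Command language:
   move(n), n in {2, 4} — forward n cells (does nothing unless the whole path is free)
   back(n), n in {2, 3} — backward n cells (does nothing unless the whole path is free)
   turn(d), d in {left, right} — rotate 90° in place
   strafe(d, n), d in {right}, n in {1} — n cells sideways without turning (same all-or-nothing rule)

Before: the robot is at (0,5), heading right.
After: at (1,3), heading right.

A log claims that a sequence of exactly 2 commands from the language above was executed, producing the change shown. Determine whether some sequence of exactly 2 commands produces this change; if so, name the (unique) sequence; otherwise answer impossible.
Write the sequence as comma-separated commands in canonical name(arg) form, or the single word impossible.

impossible

checked all 2-command options: none fits.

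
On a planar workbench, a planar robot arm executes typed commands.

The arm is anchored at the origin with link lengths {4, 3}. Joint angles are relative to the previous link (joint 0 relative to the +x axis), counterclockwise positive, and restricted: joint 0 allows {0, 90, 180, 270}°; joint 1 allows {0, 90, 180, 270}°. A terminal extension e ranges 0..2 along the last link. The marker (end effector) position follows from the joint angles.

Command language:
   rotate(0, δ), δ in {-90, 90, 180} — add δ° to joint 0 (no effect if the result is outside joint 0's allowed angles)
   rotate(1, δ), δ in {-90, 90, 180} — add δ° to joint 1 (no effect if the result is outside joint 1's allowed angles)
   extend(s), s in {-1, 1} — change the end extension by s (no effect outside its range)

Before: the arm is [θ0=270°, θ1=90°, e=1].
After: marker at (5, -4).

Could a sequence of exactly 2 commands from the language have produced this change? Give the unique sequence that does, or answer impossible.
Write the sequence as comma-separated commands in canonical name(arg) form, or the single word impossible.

extend(1), extend(1)

start: [θ0=270°, θ1=90°, e=1]
1. extend(1) → [θ0=270°, θ1=90°, e=2]
2. extend(1) → [θ0=270°, θ1=90°, e=2]
no rival 2-sequence matches.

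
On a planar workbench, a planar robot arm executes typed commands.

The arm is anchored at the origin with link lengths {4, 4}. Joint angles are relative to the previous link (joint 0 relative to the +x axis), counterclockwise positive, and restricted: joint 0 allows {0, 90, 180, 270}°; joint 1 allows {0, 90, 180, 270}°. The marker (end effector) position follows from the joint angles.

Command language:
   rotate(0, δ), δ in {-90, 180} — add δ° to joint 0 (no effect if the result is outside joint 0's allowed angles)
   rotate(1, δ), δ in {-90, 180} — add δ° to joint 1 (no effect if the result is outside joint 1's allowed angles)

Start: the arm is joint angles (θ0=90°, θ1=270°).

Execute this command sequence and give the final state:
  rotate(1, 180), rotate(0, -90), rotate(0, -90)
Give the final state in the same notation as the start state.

initial: joint angles (θ0=90°, θ1=270°)
step 1 (rotate(1, 180)): joint angles (θ0=90°, θ1=90°)
step 2 (rotate(0, -90)): joint angles (θ0=0°, θ1=90°)
step 3 (rotate(0, -90)): joint angles (θ0=270°, θ1=90°)

joint angles (θ0=270°, θ1=90°)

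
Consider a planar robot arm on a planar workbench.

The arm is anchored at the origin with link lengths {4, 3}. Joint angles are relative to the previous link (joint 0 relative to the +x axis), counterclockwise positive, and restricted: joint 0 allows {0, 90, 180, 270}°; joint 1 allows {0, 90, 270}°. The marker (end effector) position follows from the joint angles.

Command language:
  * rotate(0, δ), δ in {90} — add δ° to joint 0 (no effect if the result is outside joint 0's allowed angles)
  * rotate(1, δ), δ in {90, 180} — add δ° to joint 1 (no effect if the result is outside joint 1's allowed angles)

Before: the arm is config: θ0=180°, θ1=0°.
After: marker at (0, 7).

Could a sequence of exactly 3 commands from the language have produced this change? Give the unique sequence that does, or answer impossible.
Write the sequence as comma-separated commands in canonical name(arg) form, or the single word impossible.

rotate(0, 90), rotate(0, 90), rotate(0, 90)

from: config: θ0=180°, θ1=0°
[1] after rotate(0, 90): config: θ0=270°, θ1=0°
[2] after rotate(0, 90): config: θ0=0°, θ1=0°
[3] after rotate(0, 90): config: θ0=90°, θ1=0°
uniquely the one of 27 3-step routes that fits.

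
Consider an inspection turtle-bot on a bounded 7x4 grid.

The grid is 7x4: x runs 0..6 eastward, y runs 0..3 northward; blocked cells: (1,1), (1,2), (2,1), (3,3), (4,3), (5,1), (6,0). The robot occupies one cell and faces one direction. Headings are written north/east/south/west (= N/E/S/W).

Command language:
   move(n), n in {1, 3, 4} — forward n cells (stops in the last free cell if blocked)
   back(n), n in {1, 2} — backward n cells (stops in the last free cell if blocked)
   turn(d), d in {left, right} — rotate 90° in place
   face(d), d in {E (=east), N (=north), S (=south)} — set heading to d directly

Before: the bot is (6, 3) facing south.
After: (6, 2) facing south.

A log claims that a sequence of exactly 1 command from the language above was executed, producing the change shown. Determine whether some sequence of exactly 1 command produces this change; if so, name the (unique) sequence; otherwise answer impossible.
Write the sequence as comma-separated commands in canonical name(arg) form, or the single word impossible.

key: still facing S — the one step turns nothing
t0: (6, 3) facing south
1. move(1) → (6, 2) facing south
no other 1-command option fits: unique.

move(1)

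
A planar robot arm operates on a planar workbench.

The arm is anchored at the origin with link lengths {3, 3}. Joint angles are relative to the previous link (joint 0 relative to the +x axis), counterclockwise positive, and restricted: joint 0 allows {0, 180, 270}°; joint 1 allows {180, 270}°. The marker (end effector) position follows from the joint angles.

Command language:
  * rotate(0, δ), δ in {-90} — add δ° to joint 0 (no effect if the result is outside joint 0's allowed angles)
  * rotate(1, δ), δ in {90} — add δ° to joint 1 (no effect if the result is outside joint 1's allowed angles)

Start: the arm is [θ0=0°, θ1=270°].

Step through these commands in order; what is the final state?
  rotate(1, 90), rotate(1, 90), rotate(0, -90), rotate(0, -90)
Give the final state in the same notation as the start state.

begin: [θ0=0°, θ1=270°]
t=1 rotate(1, 90) ⇒ [θ0=0°, θ1=270°]
t=2 rotate(1, 90) ⇒ [θ0=0°, θ1=270°]
t=3 rotate(0, -90) ⇒ [θ0=270°, θ1=270°]
t=4 rotate(0, -90) ⇒ [θ0=180°, θ1=270°]

[θ0=180°, θ1=270°]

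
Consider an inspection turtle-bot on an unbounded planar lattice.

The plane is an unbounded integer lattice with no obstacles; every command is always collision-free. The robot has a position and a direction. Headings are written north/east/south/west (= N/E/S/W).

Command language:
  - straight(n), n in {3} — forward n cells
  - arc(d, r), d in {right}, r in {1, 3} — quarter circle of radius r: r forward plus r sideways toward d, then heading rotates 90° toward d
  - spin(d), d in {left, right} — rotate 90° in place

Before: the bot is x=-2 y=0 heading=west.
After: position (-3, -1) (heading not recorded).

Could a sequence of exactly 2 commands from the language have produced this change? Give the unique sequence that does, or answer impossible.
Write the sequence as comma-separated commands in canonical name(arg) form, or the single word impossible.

spin(left), arc(right, 1)

key: running arc(right, 1) before spin(left) would end elsewhere — order is forced
initial: x=-2 y=0 heading=west
1. spin(left) → x=-2 y=0 heading=south
2. arc(right, 1) → x=-3 y=-1 heading=west
uniquely the one of 25 2-step routes that fits.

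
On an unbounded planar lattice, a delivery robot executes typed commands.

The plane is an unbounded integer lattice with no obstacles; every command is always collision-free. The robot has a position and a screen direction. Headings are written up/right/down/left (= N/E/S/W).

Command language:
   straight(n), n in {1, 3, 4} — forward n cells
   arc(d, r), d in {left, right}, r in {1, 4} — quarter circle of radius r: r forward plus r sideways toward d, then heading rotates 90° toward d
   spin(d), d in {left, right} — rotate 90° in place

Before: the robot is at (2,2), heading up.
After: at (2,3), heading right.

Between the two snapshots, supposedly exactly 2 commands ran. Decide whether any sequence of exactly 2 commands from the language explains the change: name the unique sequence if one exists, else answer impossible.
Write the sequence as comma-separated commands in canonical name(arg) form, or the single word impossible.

straight(1), spin(right)

key: cell and facing (now E) both changed — the 2 commands mix motion and turning
initial: at (2,2), heading up
1. straight(1) → at (2,3), heading up
2. spin(right) → at (2,3), heading right
no rival 2-sequence matches.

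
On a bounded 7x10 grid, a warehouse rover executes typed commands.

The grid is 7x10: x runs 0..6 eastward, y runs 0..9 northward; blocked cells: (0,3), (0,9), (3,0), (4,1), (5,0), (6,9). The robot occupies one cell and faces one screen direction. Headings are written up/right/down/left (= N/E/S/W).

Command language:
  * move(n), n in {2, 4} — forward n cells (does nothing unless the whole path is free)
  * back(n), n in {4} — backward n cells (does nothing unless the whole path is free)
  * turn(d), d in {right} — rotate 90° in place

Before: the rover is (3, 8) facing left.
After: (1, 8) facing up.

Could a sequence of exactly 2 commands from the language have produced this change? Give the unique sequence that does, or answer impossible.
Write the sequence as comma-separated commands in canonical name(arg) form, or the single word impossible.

key: order matters: swapping move(2) and turn(right) lands elsewhere
begin: (3, 8) facing left
[1] after move(2): (1, 8) facing left
[2] after turn(right): (1, 8) facing up
uniquely the one of 16 2-step routes that fits.

move(2), turn(right)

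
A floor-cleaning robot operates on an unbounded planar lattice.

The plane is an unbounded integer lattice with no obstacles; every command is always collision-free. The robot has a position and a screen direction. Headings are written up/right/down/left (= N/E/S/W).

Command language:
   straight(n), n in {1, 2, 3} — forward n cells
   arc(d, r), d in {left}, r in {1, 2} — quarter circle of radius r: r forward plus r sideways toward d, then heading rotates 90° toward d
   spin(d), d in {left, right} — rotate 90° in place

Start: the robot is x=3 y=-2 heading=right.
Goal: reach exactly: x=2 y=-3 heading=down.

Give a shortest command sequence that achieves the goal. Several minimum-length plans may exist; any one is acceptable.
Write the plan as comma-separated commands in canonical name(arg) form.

spin(right), spin(right), arc(left, 1)

begin: x=3 y=-2 heading=right
[1] after spin(right): x=3 y=-2 heading=down
[2] after spin(right): x=3 y=-2 heading=left
[3] after arc(left, 1): x=2 y=-3 heading=down
minimal: 3 command(s), checked below 3.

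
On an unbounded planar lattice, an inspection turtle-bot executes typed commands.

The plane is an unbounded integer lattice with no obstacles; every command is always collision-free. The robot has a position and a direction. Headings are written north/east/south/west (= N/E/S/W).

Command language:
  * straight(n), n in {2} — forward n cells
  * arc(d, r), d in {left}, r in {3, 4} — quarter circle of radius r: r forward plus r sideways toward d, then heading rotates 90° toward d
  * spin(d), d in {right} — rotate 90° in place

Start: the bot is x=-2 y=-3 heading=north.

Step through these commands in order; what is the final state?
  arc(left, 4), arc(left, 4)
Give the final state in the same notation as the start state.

initial: x=-2 y=-3 heading=north
step 1 (arc(left, 4)): x=-6 y=1 heading=west
step 2 (arc(left, 4)): x=-10 y=-3 heading=south

x=-10 y=-3 heading=south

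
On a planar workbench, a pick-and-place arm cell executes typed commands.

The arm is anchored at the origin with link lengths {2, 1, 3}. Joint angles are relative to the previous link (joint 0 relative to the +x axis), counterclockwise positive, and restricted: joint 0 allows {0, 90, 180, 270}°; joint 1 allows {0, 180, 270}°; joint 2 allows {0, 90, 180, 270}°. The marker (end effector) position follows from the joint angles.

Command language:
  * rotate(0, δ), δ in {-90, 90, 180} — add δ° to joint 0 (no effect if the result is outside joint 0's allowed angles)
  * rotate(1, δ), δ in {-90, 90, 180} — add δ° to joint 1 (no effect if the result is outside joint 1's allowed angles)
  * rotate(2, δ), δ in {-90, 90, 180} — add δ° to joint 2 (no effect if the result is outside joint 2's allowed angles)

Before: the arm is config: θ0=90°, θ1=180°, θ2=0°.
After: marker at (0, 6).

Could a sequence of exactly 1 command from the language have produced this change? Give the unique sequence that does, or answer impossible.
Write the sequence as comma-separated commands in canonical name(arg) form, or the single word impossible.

initial: config: θ0=90°, θ1=180°, θ2=0°
step 1 (rotate(1, 180)): config: θ0=90°, θ1=0°, θ2=0°
uniquely the one of 9 1-step routes that fits.

rotate(1, 180)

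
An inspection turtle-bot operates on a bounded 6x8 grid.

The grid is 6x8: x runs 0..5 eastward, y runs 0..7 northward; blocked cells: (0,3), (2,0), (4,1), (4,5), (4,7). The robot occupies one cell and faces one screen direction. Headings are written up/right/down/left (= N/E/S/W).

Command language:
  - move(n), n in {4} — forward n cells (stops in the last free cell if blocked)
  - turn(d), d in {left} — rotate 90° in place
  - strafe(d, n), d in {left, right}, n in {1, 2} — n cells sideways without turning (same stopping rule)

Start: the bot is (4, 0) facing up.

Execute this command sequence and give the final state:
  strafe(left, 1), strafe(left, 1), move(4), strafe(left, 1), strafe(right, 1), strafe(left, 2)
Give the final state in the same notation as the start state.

(1, 4) facing up

initial: (4, 0) facing up
1. strafe(left, 1) → (3, 0) facing up
2. strafe(left, 1) → (3, 0) facing up
3. move(4) → (3, 4) facing up
4. strafe(left, 1) → (2, 4) facing up
5. strafe(right, 1) → (3, 4) facing up
6. strafe(left, 2) → (1, 4) facing up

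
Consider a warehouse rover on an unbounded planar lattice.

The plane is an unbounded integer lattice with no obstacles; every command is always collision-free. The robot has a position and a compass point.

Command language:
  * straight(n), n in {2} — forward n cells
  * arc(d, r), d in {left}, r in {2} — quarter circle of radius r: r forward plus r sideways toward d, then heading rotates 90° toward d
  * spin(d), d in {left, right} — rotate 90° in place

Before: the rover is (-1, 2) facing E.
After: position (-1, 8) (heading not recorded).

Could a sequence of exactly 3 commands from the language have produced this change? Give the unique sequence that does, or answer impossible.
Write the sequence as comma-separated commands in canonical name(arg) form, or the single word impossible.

arc(left, 2), straight(2), arc(left, 2)

begin: (-1, 2) facing E
t=1 arc(left, 2) ⇒ (1, 4) facing N
t=2 straight(2) ⇒ (1, 6) facing N
t=3 arc(left, 2) ⇒ (-1, 8) facing W
uniquely the one of 64 3-step routes that fits.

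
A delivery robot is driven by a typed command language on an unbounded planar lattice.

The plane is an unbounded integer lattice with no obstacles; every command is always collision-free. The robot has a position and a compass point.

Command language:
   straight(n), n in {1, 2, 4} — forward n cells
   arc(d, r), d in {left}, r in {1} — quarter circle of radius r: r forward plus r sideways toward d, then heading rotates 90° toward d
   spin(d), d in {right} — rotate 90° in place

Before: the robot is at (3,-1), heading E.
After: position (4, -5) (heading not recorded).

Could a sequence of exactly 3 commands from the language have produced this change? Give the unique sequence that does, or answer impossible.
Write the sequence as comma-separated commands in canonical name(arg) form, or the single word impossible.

key: order matters: swapping straight(1) and straight(4) lands elsewhere
t0: at (3,-1), heading E
1. straight(1) → at (4,-1), heading E
2. spin(right) → at (4,-1), heading S
3. straight(4) → at (4,-5), heading S
all 125 alternatives checked — unique.

straight(1), spin(right), straight(4)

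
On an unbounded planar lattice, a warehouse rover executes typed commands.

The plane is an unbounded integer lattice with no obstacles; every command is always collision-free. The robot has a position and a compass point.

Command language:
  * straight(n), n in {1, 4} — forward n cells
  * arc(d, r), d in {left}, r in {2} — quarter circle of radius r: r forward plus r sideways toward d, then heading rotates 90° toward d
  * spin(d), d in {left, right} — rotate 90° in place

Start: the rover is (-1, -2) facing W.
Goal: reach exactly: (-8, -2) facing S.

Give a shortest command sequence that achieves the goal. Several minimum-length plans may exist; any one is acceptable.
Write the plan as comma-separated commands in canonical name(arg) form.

straight(4), straight(1), straight(1), straight(1), spin(left)

start: (-1, -2) facing W
[1] after straight(4): (-5, -2) facing W
[2] after straight(1): (-6, -2) facing W
[3] after straight(1): (-7, -2) facing W
[4] after straight(1): (-8, -2) facing W
[5] after spin(left): (-8, -2) facing S
minimal: 5 command(s), checked below 5.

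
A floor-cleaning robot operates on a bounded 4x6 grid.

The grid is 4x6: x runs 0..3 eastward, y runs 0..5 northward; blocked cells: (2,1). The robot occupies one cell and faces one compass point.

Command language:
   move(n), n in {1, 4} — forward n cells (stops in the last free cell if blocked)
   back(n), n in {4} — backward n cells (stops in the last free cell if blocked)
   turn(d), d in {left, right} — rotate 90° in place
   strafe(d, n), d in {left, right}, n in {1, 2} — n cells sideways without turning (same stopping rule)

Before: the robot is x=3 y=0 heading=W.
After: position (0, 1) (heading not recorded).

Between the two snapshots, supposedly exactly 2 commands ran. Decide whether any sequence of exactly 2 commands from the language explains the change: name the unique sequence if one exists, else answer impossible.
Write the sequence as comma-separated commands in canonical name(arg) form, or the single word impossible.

key: move(4) runs into the grid edge before its full distance
initial: x=3 y=0 heading=W
[1] after move(4): x=0 y=0 heading=W
[2] after strafe(right, 1): x=0 y=1 heading=W
all 81 alternatives checked — unique.

move(4), strafe(right, 1)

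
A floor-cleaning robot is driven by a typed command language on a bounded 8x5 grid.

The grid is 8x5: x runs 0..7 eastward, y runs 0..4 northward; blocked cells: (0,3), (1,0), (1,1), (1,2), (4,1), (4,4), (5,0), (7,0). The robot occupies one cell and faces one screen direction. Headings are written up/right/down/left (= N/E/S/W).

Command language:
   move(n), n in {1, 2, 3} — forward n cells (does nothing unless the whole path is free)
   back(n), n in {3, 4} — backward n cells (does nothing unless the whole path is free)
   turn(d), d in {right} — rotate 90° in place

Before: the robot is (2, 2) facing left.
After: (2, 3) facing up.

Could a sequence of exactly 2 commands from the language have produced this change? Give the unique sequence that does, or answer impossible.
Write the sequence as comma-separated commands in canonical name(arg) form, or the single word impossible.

key: position moved to (2,3) AND the heading swung to N — translation plus rotation needed
t0: (2, 2) facing left
t=1 turn(right) ⇒ (2, 2) facing up
t=2 move(1) ⇒ (2, 3) facing up
all 36 alternatives checked — unique.

turn(right), move(1)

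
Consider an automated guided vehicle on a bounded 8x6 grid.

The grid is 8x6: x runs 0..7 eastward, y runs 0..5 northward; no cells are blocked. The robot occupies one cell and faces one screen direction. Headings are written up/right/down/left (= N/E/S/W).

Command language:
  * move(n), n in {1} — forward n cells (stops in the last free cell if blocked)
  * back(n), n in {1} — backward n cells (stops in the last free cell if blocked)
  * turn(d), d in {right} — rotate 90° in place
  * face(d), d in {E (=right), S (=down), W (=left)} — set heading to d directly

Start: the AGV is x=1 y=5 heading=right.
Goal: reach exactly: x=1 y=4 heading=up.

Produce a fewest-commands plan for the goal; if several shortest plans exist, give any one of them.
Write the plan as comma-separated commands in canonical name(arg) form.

begin: x=1 y=5 heading=right
1. face(W) → x=1 y=5 heading=left
2. turn(right) → x=1 y=5 heading=up
3. back(1) → x=1 y=4 heading=up
shorter routes all fall short; 3 is best.

face(W), turn(right), back(1)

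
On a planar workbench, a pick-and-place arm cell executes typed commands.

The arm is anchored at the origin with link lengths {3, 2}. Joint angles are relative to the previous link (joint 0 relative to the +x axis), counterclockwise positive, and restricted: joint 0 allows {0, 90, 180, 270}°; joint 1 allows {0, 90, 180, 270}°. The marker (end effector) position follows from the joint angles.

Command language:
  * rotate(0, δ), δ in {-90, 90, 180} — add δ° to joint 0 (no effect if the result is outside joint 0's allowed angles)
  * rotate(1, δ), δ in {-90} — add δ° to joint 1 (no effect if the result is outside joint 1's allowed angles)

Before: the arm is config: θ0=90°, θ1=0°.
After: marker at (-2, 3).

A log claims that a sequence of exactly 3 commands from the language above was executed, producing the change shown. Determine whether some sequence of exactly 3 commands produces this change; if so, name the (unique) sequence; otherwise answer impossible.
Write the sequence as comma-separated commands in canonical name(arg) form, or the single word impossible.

initial: config: θ0=90°, θ1=0°
step 1 (rotate(1, -90)): config: θ0=90°, θ1=270°
step 2 (rotate(1, -90)): config: θ0=90°, θ1=180°
step 3 (rotate(1, -90)): config: θ0=90°, θ1=90°
no other 3-command option fits: unique.

rotate(1, -90), rotate(1, -90), rotate(1, -90)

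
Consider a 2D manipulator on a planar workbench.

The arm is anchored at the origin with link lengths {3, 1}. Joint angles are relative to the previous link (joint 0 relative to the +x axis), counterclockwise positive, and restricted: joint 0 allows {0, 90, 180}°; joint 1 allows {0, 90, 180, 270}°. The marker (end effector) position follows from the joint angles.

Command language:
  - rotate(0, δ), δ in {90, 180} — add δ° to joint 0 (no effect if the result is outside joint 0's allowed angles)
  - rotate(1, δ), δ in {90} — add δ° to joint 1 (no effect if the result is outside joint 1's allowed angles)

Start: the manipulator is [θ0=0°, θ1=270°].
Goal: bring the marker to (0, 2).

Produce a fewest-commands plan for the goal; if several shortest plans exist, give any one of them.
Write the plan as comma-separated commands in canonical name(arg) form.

rotate(1, 90), rotate(1, 90), rotate(1, 90), rotate(0, 90)

t0: [θ0=0°, θ1=270°]
[1] after rotate(1, 90): [θ0=0°, θ1=0°]
[2] after rotate(1, 90): [θ0=0°, θ1=90°]
[3] after rotate(1, 90): [θ0=0°, θ1=180°]
[4] after rotate(0, 90): [θ0=90°, θ1=180°]
shorter routes all fall short; 4 is best.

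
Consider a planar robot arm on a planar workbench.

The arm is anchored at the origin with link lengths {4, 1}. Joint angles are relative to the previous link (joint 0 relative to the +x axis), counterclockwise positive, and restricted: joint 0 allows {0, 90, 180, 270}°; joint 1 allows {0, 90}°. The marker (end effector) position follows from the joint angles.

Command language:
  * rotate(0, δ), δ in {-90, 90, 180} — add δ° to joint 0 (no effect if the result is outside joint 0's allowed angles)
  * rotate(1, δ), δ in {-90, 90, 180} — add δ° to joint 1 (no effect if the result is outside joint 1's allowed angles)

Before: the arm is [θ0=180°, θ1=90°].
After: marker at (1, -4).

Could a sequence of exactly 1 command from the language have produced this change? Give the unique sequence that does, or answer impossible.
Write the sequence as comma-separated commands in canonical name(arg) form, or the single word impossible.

initial: [θ0=180°, θ1=90°]
1. rotate(0, 90) → [θ0=270°, θ1=90°]
all 6 alternatives checked — unique.

rotate(0, 90)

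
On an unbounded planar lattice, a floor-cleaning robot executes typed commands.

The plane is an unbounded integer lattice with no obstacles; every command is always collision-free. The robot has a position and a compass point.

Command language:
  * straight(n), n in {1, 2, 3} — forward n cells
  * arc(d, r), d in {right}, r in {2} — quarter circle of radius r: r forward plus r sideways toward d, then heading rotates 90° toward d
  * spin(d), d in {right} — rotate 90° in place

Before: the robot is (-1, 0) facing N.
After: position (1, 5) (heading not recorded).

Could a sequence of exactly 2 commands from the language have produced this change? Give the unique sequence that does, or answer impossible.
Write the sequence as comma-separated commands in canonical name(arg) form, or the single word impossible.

straight(3), arc(right, 2)

key: order matters: swapping straight(3) and arc(right, 2) lands elsewhere
from: (-1, 0) facing N
t=1 straight(3) ⇒ (-1, 3) facing N
t=2 arc(right, 2) ⇒ (1, 5) facing E
no rival 2-sequence matches.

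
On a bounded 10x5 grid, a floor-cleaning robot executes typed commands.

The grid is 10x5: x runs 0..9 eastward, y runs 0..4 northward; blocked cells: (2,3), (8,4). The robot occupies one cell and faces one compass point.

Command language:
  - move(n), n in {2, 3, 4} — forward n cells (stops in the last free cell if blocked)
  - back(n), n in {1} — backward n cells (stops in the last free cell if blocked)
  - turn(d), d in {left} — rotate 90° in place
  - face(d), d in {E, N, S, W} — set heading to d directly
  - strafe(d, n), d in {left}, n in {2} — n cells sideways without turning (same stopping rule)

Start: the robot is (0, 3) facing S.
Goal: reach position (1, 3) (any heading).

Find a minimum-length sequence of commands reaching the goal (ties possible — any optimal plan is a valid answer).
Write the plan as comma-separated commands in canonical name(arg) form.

from: (0, 3) facing S
1. strafe(left, 2) → (1, 3) facing S
shorter routes all fall short; 1 is best.

strafe(left, 2)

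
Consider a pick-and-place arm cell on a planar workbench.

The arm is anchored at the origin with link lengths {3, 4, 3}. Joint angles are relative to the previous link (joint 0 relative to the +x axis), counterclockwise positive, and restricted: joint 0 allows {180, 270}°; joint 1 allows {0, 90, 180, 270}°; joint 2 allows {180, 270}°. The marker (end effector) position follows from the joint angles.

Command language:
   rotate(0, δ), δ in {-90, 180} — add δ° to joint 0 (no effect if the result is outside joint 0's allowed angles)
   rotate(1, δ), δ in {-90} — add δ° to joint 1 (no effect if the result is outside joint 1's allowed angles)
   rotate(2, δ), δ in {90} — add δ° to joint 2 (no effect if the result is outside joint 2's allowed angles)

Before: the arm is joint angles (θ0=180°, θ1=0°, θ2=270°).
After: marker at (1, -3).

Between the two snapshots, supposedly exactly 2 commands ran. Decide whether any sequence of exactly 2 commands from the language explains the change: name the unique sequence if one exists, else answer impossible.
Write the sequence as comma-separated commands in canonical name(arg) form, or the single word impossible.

from: joint angles (θ0=180°, θ1=0°, θ2=270°)
[1] after rotate(1, -90): joint angles (θ0=180°, θ1=270°, θ2=270°)
[2] after rotate(1, -90): joint angles (θ0=180°, θ1=180°, θ2=270°)
no other 2-command option fits: unique.

rotate(1, -90), rotate(1, -90)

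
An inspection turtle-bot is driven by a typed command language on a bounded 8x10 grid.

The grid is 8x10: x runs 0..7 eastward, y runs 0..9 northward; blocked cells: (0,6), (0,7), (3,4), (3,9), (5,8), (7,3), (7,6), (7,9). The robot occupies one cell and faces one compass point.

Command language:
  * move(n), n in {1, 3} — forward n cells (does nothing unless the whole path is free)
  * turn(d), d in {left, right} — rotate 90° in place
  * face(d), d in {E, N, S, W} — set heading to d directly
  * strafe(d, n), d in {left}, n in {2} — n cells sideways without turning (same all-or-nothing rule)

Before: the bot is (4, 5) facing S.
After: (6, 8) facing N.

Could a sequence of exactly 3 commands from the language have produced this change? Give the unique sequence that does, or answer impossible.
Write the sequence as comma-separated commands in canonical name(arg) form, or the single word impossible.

strafe(left, 2), face(N), move(3)

key: running move(3) before strafe(left, 2) would end elsewhere — order is forced
from: (4, 5) facing S
1. strafe(left, 2) → (6, 5) facing S
2. face(N) → (6, 5) facing N
3. move(3) → (6, 8) facing N
no other 3-command option fits: unique.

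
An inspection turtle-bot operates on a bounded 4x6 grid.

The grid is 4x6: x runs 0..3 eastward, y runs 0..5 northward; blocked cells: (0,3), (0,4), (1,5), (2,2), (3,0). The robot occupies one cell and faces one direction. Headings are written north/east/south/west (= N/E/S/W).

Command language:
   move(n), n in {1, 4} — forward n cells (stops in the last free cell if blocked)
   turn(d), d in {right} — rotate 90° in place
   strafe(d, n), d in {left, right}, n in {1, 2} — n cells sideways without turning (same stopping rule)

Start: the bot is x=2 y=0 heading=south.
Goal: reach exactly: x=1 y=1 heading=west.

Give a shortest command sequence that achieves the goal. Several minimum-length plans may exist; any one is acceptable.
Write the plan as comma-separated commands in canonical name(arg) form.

initial: x=2 y=0 heading=south
1. strafe(right, 1) → x=1 y=0 heading=south
2. turn(right) → x=1 y=0 heading=west
3. strafe(right, 1) → x=1 y=1 heading=west
minimal: 3 command(s), checked below 3.

strafe(right, 1), turn(right), strafe(right, 1)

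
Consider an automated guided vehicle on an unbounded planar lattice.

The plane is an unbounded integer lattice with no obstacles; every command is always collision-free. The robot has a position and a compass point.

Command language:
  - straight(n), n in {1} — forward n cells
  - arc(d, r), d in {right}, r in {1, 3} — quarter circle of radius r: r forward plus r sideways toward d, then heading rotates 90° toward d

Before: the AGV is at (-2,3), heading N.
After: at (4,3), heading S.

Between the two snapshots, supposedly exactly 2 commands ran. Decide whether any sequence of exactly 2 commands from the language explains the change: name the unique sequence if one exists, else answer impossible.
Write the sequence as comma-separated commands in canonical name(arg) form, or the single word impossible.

key: position moved to (4,3) AND the heading swung to S — translation plus rotation needed
t0: at (-2,3), heading N
1. arc(right, 3) → at (1,6), heading E
2. arc(right, 3) → at (4,3), heading S
no rival 2-sequence matches.

arc(right, 3), arc(right, 3)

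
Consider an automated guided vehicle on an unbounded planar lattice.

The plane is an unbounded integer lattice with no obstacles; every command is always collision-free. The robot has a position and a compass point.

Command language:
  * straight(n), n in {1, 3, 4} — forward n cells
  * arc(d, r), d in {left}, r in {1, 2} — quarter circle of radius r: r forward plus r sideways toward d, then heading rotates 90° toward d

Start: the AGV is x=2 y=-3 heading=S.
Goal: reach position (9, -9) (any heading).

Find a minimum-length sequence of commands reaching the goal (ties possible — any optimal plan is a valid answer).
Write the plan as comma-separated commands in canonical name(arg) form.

straight(4), arc(left, 2), straight(1), straight(4)

begin: x=2 y=-3 heading=S
1. straight(4) → x=2 y=-7 heading=S
2. arc(left, 2) → x=4 y=-9 heading=E
3. straight(1) → x=5 y=-9 heading=E
4. straight(4) → x=9 y=-9 heading=E
shorter routes all fall short; 4 is best.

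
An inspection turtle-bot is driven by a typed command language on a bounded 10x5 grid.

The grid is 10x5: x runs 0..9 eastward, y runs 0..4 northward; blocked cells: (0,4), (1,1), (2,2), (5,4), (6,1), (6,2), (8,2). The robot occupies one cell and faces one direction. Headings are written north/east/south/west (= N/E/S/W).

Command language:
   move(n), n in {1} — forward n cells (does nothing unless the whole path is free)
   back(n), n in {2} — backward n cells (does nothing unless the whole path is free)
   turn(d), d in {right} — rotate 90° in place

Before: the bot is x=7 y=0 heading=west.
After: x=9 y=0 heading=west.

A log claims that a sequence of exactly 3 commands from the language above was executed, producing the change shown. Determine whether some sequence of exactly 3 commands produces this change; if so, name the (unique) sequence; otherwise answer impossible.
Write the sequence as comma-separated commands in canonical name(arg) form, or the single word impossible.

key: heading stays W — no command in the sequence turns
t0: x=7 y=0 heading=west
t=1 back(2) ⇒ x=9 y=0 heading=west
t=2 back(2) ⇒ x=9 y=0 heading=west
t=3 back(2) ⇒ x=9 y=0 heading=west
all 27 alternatives checked — unique.

back(2), back(2), back(2)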